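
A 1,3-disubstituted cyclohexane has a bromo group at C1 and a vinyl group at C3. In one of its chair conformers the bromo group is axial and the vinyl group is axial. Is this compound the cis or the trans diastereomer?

cis

C1 and C3 have the same parity, so their axial bonds point in the same direction.
With same-parity carbons, two substituents on the same face are both axial or both equatorial; opposite faces give one of each.
Here the groups are axial/axial → same face → cis.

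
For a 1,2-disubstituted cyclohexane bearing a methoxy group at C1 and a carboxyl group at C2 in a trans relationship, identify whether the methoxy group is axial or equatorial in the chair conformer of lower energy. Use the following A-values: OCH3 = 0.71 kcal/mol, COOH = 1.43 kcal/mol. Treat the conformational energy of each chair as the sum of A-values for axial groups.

C1 and C2 have opposite parity, so for the trans isomer the two substituents are e,e in one chair and a,a in the other.
Chair I (methoxy axial, carboxyl axial): E = 2.14 kcal/mol.
Chair II (methoxy equatorial, carboxyl equatorial): E = 0.00 kcal/mol.
Chair II is the more stable (lower-energy) conformer, and in that chair the methoxy group is equatorial.

equatorial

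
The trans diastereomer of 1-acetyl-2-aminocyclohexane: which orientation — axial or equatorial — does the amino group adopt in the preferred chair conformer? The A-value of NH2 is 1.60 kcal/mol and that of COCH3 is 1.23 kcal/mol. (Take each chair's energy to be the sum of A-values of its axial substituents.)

C1 and C2 have opposite parity, so for the trans isomer the two substituents are e,e in one chair and a,a in the other.
Chair I (amino axial, acetyl axial): E = 2.83 kcal/mol.
Chair II (amino equatorial, acetyl equatorial): E = 0.00 kcal/mol.
Chair II is the more stable (lower-energy) conformer, and in that chair the amino group is equatorial.

equatorial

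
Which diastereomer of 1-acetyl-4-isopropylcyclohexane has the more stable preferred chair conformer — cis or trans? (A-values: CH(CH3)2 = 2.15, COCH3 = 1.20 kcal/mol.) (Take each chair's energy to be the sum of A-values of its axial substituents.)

trans

At 1,4 positions (parity opposite): cis → (a,e or e,a); trans → (e,e or a,a).
Best chair for cis: E = 1.20 kcal/mol; best chair for trans: E = 0.00 kcal/mol.
The trans isomer is lower by 1.20 kcal/mol.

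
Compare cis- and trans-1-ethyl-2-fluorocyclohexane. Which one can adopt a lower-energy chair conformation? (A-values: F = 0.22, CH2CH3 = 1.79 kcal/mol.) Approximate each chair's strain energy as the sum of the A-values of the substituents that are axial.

At 1,2 positions (parity opposite): cis → (a,e or e,a); trans → (e,e or a,a).
Best chair for cis: E = 0.22 kcal/mol; best chair for trans: E = 0.00 kcal/mol.
The trans isomer is lower by 0.22 kcal/mol.

trans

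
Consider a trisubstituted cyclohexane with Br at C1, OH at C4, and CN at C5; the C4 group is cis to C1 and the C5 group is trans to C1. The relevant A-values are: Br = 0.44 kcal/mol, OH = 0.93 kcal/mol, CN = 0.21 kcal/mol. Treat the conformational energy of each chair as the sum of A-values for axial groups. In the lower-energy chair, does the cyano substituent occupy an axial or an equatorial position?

Chair I (bromo axial, hydroxyl equatorial, cyano equatorial): E = 0.44 kcal/mol.
Chair II (bromo equatorial, hydroxyl axial, cyano axial): E = 1.14 kcal/mol.
Chair I is the more stable (lower-energy) conformer, and in that chair the cyano group is equatorial.

equatorial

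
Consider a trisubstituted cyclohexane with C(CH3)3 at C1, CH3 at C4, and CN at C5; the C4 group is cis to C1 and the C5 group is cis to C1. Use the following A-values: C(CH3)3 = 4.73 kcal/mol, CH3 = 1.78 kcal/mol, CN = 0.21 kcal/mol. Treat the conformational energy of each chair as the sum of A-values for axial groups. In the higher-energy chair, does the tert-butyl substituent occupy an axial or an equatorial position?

axial

Chair I (tert-butyl axial, methyl equatorial, cyano axial): E = 4.94 kcal/mol.
Chair II (tert-butyl equatorial, methyl axial, cyano equatorial): E = 1.78 kcal/mol.
Chair I is the less stable (higher-energy) conformer, and in that chair the tert-butyl group is axial.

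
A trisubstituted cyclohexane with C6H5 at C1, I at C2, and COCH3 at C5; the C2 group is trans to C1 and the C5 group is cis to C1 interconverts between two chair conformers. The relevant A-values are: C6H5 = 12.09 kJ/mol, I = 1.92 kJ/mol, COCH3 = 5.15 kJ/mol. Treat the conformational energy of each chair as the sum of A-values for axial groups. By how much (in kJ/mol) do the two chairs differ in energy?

19.16 kJ/mol

Chair I (phenyl axial, iodo axial, acetyl axial): E = 19.16 kJ/mol.
Chair II (phenyl equatorial, iodo equatorial, acetyl equatorial): E = 0.00 kJ/mol.
ΔE = 19.16 − 0.00 = 19.16 kJ/mol; chair II is more stable.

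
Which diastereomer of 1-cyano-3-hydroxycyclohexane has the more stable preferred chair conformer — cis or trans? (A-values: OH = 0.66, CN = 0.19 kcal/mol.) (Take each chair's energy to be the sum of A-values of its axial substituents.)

cis

At 1,3 positions (parity same): cis → (e,e or a,a); trans → (a,e or e,a).
Best chair for cis: E = 0.00 kcal/mol; best chair for trans: E = 0.19 kcal/mol.
The cis isomer is lower by 0.19 kcal/mol.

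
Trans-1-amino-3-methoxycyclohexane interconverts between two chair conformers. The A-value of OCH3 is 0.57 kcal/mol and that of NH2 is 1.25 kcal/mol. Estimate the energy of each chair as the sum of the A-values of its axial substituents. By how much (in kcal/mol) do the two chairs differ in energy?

C1 and C3 have the same parity, so for the trans isomer the two substituents are one axial and one equatorial in each chair.
Chair I (methoxy axial, amino equatorial): E = 0.57 kcal/mol.
Chair II (methoxy equatorial, amino axial): E = 1.25 kcal/mol.
ΔE = 1.25 − 0.57 = 0.68 kcal/mol; chair I is more stable.

0.68 kcal/mol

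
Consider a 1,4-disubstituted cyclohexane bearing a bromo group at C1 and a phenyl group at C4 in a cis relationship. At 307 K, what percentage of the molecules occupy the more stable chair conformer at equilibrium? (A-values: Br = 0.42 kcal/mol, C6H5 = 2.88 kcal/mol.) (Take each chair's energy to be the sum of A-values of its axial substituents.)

98.3%

C1 and C4 have opposite parity, so for the cis isomer the two substituents are one axial and one equatorial in each chair.
Chair I (bromo axial, phenyl equatorial): E = 0.42 kcal/mol; chair II (bromo equatorial, phenyl axial): E = 2.88 kcal/mol.
ΔG = 2.46 kcal/mol between the two chairs.
K = exp(ΔG/RT) with R = 1.987×10⁻³ kcal mol⁻¹ K⁻¹ and T = 307 K gives K ≈ 56.4.
Fraction in the lower-energy chair = K/(K+1) = 98.3%.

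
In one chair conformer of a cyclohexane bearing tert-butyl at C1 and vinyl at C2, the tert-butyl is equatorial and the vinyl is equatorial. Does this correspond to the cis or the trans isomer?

C1 and C2 have opposite parity, so their axial bonds point in opposite directions.
With opposite-parity carbons, two substituents on the same face are one axial and one equatorial; opposite faces give both axial or both equatorial.
Here the groups are equatorial/equatorial → opposite face → trans.

trans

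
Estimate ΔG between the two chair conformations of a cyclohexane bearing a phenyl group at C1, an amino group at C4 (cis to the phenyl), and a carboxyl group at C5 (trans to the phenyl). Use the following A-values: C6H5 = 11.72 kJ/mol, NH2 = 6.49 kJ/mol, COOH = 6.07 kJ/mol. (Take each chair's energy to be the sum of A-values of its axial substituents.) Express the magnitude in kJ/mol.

Chair I (phenyl axial, amino equatorial, carboxyl equatorial): E = 11.72 kJ/mol.
Chair II (phenyl equatorial, amino axial, carboxyl axial): E = 12.56 kJ/mol.
ΔE = 12.56 − 11.72 = 0.84 kJ/mol; chair I is more stable.

0.84 kJ/mol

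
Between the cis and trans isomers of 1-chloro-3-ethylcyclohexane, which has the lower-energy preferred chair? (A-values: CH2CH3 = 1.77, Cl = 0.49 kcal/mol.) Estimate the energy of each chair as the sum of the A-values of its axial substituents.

At 1,3 positions (parity same): cis → (e,e or a,a); trans → (a,e or e,a).
Best chair for cis: E = 0.00 kcal/mol; best chair for trans: E = 0.49 kcal/mol.
The cis isomer is lower by 0.49 kcal/mol.

cis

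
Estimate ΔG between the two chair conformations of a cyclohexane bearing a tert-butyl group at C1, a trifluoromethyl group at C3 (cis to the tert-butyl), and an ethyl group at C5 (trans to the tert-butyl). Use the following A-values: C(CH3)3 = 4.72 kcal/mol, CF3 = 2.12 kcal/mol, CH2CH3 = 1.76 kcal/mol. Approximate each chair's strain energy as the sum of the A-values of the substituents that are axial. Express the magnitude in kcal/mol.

Chair I (tert-butyl axial, trifluoromethyl axial, ethyl equatorial): E = 6.84 kcal/mol.
Chair II (tert-butyl equatorial, trifluoromethyl equatorial, ethyl axial): E = 1.76 kcal/mol.
ΔE = 6.84 − 1.76 = 5.08 kcal/mol; chair II is more stable.

5.08 kcal/mol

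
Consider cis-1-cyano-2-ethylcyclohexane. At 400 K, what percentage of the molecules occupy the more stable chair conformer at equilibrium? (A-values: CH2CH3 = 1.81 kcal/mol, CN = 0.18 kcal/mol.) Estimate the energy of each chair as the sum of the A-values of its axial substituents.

88.6%

C1 and C2 have opposite parity, so for the cis isomer the two substituents are one axial and one equatorial in each chair.
Chair I (ethyl axial, cyano equatorial): E = 1.81 kcal/mol; chair II (ethyl equatorial, cyano axial): E = 0.18 kcal/mol.
ΔG = 1.63 kcal/mol between the two chairs.
K = exp(ΔG/RT) with R = 1.987×10⁻³ kcal mol⁻¹ K⁻¹ and T = 400 K gives K ≈ 7.77.
Fraction in the lower-energy chair = K/(K+1) = 88.6%.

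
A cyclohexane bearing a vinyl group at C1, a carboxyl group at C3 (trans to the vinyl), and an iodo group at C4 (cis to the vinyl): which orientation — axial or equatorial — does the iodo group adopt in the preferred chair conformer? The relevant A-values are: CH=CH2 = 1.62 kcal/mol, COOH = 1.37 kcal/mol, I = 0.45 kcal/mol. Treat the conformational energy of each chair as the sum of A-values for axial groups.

equatorial

Chair I (vinyl axial, carboxyl equatorial, iodo equatorial): E = 1.62 kcal/mol.
Chair II (vinyl equatorial, carboxyl axial, iodo axial): E = 1.82 kcal/mol.
Chair I is the more stable (lower-energy) conformer, and in that chair the iodo group is equatorial.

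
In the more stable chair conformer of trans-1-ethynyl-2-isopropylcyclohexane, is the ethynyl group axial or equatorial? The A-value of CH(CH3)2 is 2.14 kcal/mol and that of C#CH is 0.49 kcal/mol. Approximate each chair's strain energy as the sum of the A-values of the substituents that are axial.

C1 and C2 have opposite parity, so for the trans isomer the two substituents are e,e in one chair and a,a in the other.
Chair I (isopropyl axial, ethynyl axial): E = 2.63 kcal/mol.
Chair II (isopropyl equatorial, ethynyl equatorial): E = 0.00 kcal/mol.
Chair II is the more stable (lower-energy) conformer, and in that chair the ethynyl group is equatorial.

equatorial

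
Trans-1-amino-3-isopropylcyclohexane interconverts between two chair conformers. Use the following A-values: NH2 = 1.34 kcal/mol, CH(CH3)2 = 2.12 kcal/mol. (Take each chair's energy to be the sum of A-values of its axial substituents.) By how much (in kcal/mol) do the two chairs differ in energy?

C1 and C3 have the same parity, so for the trans isomer the two substituents are one axial and one equatorial in each chair.
Chair I (amino axial, isopropyl equatorial): E = 1.34 kcal/mol.
Chair II (amino equatorial, isopropyl axial): E = 2.12 kcal/mol.
ΔE = 2.12 − 1.34 = 0.78 kcal/mol; chair I is more stable.

0.78 kcal/mol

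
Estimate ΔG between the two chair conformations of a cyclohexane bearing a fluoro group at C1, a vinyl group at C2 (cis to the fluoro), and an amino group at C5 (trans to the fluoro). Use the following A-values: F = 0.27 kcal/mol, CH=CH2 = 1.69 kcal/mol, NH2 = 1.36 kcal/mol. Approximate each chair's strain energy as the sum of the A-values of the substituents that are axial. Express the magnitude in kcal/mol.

Chair I (fluoro axial, vinyl equatorial, amino equatorial): E = 0.27 kcal/mol.
Chair II (fluoro equatorial, vinyl axial, amino axial): E = 3.05 kcal/mol.
ΔE = 3.05 − 0.27 = 2.78 kcal/mol; chair I is more stable.

2.78 kcal/mol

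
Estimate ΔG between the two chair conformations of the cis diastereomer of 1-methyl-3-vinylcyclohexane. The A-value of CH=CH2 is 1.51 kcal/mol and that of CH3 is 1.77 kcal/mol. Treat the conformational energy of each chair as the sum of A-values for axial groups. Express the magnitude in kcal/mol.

3.28 kcal/mol

C1 and C3 have the same parity, so for the cis isomer the two substituents are e,e in one chair and a,a in the other.
Chair I (vinyl axial, methyl axial): E = 3.28 kcal/mol.
Chair II (vinyl equatorial, methyl equatorial): E = 0.00 kcal/mol.
ΔE = 3.28 − 0.00 = 3.28 kcal/mol; chair II is more stable.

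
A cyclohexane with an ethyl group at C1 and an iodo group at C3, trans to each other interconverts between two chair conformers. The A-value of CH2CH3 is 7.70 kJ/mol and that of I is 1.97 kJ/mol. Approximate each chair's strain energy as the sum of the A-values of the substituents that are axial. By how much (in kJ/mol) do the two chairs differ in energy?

5.73 kJ/mol

C1 and C3 have the same parity, so for the trans isomer the two substituents are one axial and one equatorial in each chair.
Chair I (ethyl axial, iodo equatorial): E = 7.70 kJ/mol.
Chair II (ethyl equatorial, iodo axial): E = 1.97 kJ/mol.
ΔE = 7.70 − 1.97 = 5.73 kJ/mol; chair II is more stable.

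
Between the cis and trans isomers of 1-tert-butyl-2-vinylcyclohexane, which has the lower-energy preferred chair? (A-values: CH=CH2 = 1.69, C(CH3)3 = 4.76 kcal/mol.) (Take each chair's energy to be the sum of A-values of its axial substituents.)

At 1,2 positions (parity opposite): cis → (a,e or e,a); trans → (e,e or a,a).
Best chair for cis: E = 1.69 kcal/mol; best chair for trans: E = 0.00 kcal/mol.
The trans isomer is lower by 1.69 kcal/mol.

trans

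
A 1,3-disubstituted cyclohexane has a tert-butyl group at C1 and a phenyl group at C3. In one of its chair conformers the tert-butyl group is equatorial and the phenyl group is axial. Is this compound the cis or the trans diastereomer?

trans

C1 and C3 have the same parity, so their axial bonds point in the same direction.
With same-parity carbons, two substituents on the same face are both axial or both equatorial; opposite faces give one of each.
Here the groups are equatorial/axial → opposite face → trans.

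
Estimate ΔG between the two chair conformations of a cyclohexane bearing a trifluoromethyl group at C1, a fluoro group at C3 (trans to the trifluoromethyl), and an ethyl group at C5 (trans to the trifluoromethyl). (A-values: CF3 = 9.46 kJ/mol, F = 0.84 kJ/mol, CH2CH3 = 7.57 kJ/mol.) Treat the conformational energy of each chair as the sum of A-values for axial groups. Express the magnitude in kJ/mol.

1.05 kJ/mol

Chair I (trifluoromethyl axial, fluoro equatorial, ethyl equatorial): E = 9.46 kJ/mol.
Chair II (trifluoromethyl equatorial, fluoro axial, ethyl axial): E = 8.41 kJ/mol.
ΔE = 9.46 − 8.41 = 1.05 kJ/mol; chair II is more stable.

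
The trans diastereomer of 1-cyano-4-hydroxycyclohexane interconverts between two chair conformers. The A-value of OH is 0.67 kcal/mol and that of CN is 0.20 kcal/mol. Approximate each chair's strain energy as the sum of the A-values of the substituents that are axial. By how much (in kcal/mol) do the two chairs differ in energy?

0.87 kcal/mol

C1 and C4 have opposite parity, so for the trans isomer the two substituents are e,e in one chair and a,a in the other.
Chair I (hydroxyl axial, cyano axial): E = 0.87 kcal/mol.
Chair II (hydroxyl equatorial, cyano equatorial): E = 0.00 kcal/mol.
ΔE = 0.87 − 0.00 = 0.87 kcal/mol; chair II is more stable.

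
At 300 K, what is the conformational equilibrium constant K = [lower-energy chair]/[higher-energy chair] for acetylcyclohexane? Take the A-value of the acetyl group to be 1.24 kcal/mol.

One chair has the acetyl group axial (E = 1.24 kcal/mol) and the other has it equatorial (E = 0).
ΔG = 1.24 kcal/mol between the two chairs.
K = exp(ΔG/RT) with R = 1.987×10⁻³ kcal mol⁻¹ K⁻¹ and T = 300 K gives K ≈ 8.01.

K ≈ 8.01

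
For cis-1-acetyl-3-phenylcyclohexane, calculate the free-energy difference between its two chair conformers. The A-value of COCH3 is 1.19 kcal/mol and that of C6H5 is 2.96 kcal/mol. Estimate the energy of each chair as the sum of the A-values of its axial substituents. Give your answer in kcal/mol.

C1 and C3 have the same parity, so for the cis isomer the two substituents are e,e in one chair and a,a in the other.
Chair I (acetyl axial, phenyl axial): E = 4.15 kcal/mol.
Chair II (acetyl equatorial, phenyl equatorial): E = 0.00 kcal/mol.
ΔE = 4.15 − 0.00 = 4.15 kcal/mol; chair II is more stable.

4.15 kcal/mol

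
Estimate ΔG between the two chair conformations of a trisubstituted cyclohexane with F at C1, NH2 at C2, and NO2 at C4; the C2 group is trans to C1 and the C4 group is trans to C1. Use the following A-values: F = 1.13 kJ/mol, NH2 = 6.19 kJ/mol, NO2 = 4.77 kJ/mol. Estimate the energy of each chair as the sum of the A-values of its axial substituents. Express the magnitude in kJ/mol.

Chair I (fluoro axial, amino axial, nitro axial): E = 12.09 kJ/mol.
Chair II (fluoro equatorial, amino equatorial, nitro equatorial): E = 0.00 kJ/mol.
ΔE = 12.09 − 0.00 = 12.09 kJ/mol; chair II is more stable.

12.09 kJ/mol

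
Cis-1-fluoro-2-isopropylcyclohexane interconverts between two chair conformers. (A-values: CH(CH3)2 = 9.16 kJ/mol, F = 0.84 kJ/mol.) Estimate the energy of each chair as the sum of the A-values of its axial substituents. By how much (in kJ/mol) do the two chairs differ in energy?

8.32 kJ/mol

C1 and C2 have opposite parity, so for the cis isomer the two substituents are one axial and one equatorial in each chair.
Chair I (isopropyl axial, fluoro equatorial): E = 9.16 kJ/mol.
Chair II (isopropyl equatorial, fluoro axial): E = 0.84 kJ/mol.
ΔE = 9.16 − 0.84 = 8.32 kJ/mol; chair II is more stable.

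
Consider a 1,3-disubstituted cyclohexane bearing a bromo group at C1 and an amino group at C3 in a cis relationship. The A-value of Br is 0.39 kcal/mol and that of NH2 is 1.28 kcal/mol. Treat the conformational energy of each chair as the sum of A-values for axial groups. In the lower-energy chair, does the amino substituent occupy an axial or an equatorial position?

equatorial

C1 and C3 have the same parity, so for the cis isomer the two substituents are e,e in one chair and a,a in the other.
Chair I (bromo axial, amino axial): E = 1.67 kcal/mol.
Chair II (bromo equatorial, amino equatorial): E = 0.00 kcal/mol.
Chair II is the more stable (lower-energy) conformer, and in that chair the amino group is equatorial.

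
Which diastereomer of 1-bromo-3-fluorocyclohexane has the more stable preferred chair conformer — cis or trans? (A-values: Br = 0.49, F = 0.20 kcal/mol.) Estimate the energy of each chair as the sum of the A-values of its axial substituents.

At 1,3 positions (parity same): cis → (e,e or a,a); trans → (a,e or e,a).
Best chair for cis: E = 0.00 kcal/mol; best chair for trans: E = 0.20 kcal/mol.
The cis isomer is lower by 0.20 kcal/mol.

cis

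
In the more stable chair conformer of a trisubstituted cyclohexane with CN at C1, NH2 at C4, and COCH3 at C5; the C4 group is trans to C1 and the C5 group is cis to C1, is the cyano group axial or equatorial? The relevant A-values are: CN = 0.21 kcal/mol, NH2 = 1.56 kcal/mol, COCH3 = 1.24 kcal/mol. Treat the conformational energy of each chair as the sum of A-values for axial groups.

equatorial

Chair I (cyano axial, amino axial, acetyl axial): E = 3.01 kcal/mol.
Chair II (cyano equatorial, amino equatorial, acetyl equatorial): E = 0.00 kcal/mol.
Chair II is the more stable (lower-energy) conformer, and in that chair the cyano group is equatorial.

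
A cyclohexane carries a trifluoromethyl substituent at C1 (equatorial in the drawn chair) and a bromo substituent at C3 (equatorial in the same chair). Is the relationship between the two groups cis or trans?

cis

C1 and C3 have the same parity, so their axial bonds point in the same direction.
With same-parity carbons, two substituents on the same face are both axial or both equatorial; opposite faces give one of each.
Here the groups are equatorial/equatorial → same face → cis.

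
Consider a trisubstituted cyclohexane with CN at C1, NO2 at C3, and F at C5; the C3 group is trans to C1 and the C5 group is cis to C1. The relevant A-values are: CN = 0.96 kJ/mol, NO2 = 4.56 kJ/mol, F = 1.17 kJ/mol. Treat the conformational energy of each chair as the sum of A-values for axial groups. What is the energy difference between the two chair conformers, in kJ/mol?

2.43 kJ/mol

Chair I (cyano axial, nitro equatorial, fluoro axial): E = 2.13 kJ/mol.
Chair II (cyano equatorial, nitro axial, fluoro equatorial): E = 4.56 kJ/mol.
ΔE = 4.56 − 2.13 = 2.43 kJ/mol; chair I is more stable.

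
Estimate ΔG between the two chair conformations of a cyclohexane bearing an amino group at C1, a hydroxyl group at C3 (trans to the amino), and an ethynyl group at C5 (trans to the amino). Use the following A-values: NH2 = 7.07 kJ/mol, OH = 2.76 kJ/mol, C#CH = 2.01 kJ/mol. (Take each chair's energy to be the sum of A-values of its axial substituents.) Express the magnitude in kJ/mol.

2.30 kJ/mol

Chair I (amino axial, hydroxyl equatorial, ethynyl equatorial): E = 7.07 kJ/mol.
Chair II (amino equatorial, hydroxyl axial, ethynyl axial): E = 4.77 kJ/mol.
ΔE = 7.07 − 4.77 = 2.30 kJ/mol; chair II is more stable.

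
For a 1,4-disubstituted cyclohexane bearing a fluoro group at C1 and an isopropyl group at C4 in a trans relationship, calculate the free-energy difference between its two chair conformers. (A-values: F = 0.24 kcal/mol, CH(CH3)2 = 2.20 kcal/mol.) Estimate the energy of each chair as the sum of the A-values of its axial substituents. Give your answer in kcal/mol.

2.44 kcal/mol

C1 and C4 have opposite parity, so for the trans isomer the two substituents are e,e in one chair and a,a in the other.
Chair I (fluoro axial, isopropyl axial): E = 2.44 kcal/mol.
Chair II (fluoro equatorial, isopropyl equatorial): E = 0.00 kcal/mol.
ΔE = 2.44 − 0.00 = 2.44 kcal/mol; chair II is more stable.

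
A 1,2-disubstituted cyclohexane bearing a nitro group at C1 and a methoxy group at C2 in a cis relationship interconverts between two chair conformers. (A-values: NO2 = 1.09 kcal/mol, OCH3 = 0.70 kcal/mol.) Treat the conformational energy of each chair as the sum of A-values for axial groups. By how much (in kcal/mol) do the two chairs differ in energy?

C1 and C2 have opposite parity, so for the cis isomer the two substituents are one axial and one equatorial in each chair.
Chair I (nitro axial, methoxy equatorial): E = 1.09 kcal/mol.
Chair II (nitro equatorial, methoxy axial): E = 0.70 kcal/mol.
ΔE = 1.09 − 0.70 = 0.39 kcal/mol; chair II is more stable.

0.39 kcal/mol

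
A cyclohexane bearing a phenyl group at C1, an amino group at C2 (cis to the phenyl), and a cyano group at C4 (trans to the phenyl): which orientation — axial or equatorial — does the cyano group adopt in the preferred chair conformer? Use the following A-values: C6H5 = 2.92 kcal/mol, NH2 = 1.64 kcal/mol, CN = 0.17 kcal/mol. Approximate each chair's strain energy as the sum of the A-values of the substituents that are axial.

equatorial

Chair I (phenyl axial, amino equatorial, cyano axial): E = 3.09 kcal/mol.
Chair II (phenyl equatorial, amino axial, cyano equatorial): E = 1.64 kcal/mol.
Chair II is the more stable (lower-energy) conformer, and in that chair the cyano group is equatorial.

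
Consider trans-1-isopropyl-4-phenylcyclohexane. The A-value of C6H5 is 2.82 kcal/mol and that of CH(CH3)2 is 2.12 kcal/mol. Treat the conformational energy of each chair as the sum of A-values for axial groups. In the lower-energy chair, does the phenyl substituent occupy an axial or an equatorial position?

C1 and C4 have opposite parity, so for the trans isomer the two substituents are e,e in one chair and a,a in the other.
Chair I (phenyl axial, isopropyl axial): E = 4.94 kcal/mol.
Chair II (phenyl equatorial, isopropyl equatorial): E = 0.00 kcal/mol.
Chair II is the more stable (lower-energy) conformer, and in that chair the phenyl group is equatorial.

equatorial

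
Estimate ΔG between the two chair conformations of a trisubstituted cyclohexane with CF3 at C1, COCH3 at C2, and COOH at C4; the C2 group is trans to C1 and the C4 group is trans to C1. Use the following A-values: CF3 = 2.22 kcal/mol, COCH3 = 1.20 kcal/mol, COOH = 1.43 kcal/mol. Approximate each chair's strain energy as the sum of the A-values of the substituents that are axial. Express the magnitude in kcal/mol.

Chair I (trifluoromethyl axial, acetyl axial, carboxyl axial): E = 4.85 kcal/mol.
Chair II (trifluoromethyl equatorial, acetyl equatorial, carboxyl equatorial): E = 0.00 kcal/mol.
ΔE = 4.85 − 0.00 = 4.85 kcal/mol; chair II is more stable.

4.85 kcal/mol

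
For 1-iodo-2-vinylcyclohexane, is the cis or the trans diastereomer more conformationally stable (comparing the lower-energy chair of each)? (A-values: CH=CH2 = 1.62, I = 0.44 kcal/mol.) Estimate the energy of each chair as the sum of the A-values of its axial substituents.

trans

At 1,2 positions (parity opposite): cis → (a,e or e,a); trans → (e,e or a,a).
Best chair for cis: E = 0.44 kcal/mol; best chair for trans: E = 0.00 kcal/mol.
The trans isomer is lower by 0.44 kcal/mol.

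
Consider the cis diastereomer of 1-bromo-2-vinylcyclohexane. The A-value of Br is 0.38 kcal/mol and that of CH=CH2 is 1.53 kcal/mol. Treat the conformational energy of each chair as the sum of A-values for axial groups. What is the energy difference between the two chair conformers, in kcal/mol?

C1 and C2 have opposite parity, so for the cis isomer the two substituents are one axial and one equatorial in each chair.
Chair I (bromo axial, vinyl equatorial): E = 0.38 kcal/mol.
Chair II (bromo equatorial, vinyl axial): E = 1.53 kcal/mol.
ΔE = 1.53 − 0.38 = 1.15 kcal/mol; chair I is more stable.

1.15 kcal/mol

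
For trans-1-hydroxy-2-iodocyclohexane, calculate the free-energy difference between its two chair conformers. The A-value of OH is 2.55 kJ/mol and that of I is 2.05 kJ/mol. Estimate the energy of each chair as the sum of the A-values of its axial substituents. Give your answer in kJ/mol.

C1 and C2 have opposite parity, so for the trans isomer the two substituents are e,e in one chair and a,a in the other.
Chair I (hydroxyl axial, iodo axial): E = 4.60 kJ/mol.
Chair II (hydroxyl equatorial, iodo equatorial): E = 0.00 kJ/mol.
ΔE = 4.60 − 0.00 = 4.60 kJ/mol; chair II is more stable.

4.60 kJ/mol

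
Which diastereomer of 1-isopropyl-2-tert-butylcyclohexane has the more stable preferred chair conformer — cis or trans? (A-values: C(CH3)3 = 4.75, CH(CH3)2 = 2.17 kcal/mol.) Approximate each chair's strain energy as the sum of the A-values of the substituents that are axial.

trans

At 1,2 positions (parity opposite): cis → (a,e or e,a); trans → (e,e or a,a).
Best chair for cis: E = 2.17 kcal/mol; best chair for trans: E = 0.00 kcal/mol.
The trans isomer is lower by 2.17 kcal/mol.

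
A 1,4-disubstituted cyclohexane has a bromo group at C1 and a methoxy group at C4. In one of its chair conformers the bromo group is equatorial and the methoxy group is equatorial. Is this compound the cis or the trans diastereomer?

trans

C1 and C4 have opposite parity, so their axial bonds point in opposite directions.
With opposite-parity carbons, two substituents on the same face are one axial and one equatorial; opposite faces give both axial or both equatorial.
Here the groups are equatorial/equatorial → opposite face → trans.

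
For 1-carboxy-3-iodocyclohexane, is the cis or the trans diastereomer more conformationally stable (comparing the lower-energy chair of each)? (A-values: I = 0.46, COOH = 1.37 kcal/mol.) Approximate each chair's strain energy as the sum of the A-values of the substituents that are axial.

At 1,3 positions (parity same): cis → (e,e or a,a); trans → (a,e or e,a).
Best chair for cis: E = 0.00 kcal/mol; best chair for trans: E = 0.46 kcal/mol.
The cis isomer is lower by 0.46 kcal/mol.

cis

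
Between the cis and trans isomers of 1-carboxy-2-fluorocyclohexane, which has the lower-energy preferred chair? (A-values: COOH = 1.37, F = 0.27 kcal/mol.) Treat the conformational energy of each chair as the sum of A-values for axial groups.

At 1,2 positions (parity opposite): cis → (a,e or e,a); trans → (e,e or a,a).
Best chair for cis: E = 0.27 kcal/mol; best chair for trans: E = 0.00 kcal/mol.
The trans isomer is lower by 0.27 kcal/mol.

trans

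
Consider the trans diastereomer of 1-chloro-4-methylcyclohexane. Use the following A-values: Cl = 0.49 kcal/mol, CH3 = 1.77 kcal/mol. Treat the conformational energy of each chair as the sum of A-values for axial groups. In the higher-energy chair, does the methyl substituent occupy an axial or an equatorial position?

C1 and C4 have opposite parity, so for the trans isomer the two substituents are e,e in one chair and a,a in the other.
Chair I (chloro axial, methyl axial): E = 2.26 kcal/mol.
Chair II (chloro equatorial, methyl equatorial): E = 0.00 kcal/mol.
Chair I is the less stable (higher-energy) conformer, and in that chair the methyl group is axial.

axial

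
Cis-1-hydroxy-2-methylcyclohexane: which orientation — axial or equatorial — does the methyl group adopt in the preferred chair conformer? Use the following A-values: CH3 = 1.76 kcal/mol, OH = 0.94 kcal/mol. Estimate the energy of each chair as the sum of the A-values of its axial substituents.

equatorial

C1 and C2 have opposite parity, so for the cis isomer the two substituents are one axial and one equatorial in each chair.
Chair I (methyl axial, hydroxyl equatorial): E = 1.76 kcal/mol.
Chair II (methyl equatorial, hydroxyl axial): E = 0.94 kcal/mol.
Chair II is the more stable (lower-energy) conformer, and in that chair the methyl group is equatorial.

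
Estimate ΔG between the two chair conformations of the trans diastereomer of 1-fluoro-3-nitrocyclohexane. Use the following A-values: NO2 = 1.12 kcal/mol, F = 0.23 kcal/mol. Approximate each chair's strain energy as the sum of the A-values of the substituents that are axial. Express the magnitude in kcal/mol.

C1 and C3 have the same parity, so for the trans isomer the two substituents are one axial and one equatorial in each chair.
Chair I (nitro axial, fluoro equatorial): E = 1.12 kcal/mol.
Chair II (nitro equatorial, fluoro axial): E = 0.23 kcal/mol.
ΔE = 1.12 − 0.23 = 0.89 kcal/mol; chair II is more stable.

0.89 kcal/mol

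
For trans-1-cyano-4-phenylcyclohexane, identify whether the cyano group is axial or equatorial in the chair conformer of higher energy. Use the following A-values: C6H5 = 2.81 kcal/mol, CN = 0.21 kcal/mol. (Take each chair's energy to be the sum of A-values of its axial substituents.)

axial

C1 and C4 have opposite parity, so for the trans isomer the two substituents are e,e in one chair and a,a in the other.
Chair I (phenyl axial, cyano axial): E = 3.02 kcal/mol.
Chair II (phenyl equatorial, cyano equatorial): E = 0.00 kcal/mol.
Chair I is the less stable (higher-energy) conformer, and in that chair the cyano group is axial.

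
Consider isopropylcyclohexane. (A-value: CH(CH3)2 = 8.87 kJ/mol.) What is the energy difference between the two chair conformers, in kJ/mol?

A monosubstituted cyclohexane has one chair with the isopropyl group axial (E = A = 8.87 kJ/mol) and one with it equatorial (E = 0).
ΔE = 8.87 − 0 = 8.87 kJ/mol.

8.87 kJ/mol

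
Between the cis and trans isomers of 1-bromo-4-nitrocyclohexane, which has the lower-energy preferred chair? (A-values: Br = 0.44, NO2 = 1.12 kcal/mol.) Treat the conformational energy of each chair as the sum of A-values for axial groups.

At 1,4 positions (parity opposite): cis → (a,e or e,a); trans → (e,e or a,a).
Best chair for cis: E = 0.44 kcal/mol; best chair for trans: E = 0.00 kcal/mol.
The trans isomer is lower by 0.44 kcal/mol.

trans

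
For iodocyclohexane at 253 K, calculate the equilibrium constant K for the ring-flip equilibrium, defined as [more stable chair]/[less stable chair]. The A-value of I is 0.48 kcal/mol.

K ≈ 2.60

One chair has the iodo group axial (E = 0.48 kcal/mol) and the other has it equatorial (E = 0).
ΔG = 0.48 kcal/mol between the two chairs.
K = exp(ΔG/RT) with R = 1.987×10⁻³ kcal mol⁻¹ K⁻¹ and T = 253 K gives K ≈ 2.6.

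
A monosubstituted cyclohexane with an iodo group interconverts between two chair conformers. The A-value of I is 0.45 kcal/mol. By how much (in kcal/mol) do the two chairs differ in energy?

0.45 kcal/mol

A monosubstituted cyclohexane has one chair with the iodo group axial (E = A = 0.45 kcal/mol) and one with it equatorial (E = 0).
ΔE = 0.45 − 0 = 0.45 kcal/mol.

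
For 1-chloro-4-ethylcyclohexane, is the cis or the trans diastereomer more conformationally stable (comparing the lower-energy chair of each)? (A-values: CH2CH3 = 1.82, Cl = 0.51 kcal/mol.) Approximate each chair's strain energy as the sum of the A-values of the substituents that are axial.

At 1,4 positions (parity opposite): cis → (a,e or e,a); trans → (e,e or a,a).
Best chair for cis: E = 0.51 kcal/mol; best chair for trans: E = 0.00 kcal/mol.
The trans isomer is lower by 0.51 kcal/mol.

trans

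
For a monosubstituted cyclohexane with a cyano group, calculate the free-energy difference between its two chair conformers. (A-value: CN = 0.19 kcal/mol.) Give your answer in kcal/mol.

A monosubstituted cyclohexane has one chair with the cyano group axial (E = A = 0.19 kcal/mol) and one with it equatorial (E = 0).
ΔE = 0.19 − 0 = 0.19 kcal/mol.

0.19 kcal/mol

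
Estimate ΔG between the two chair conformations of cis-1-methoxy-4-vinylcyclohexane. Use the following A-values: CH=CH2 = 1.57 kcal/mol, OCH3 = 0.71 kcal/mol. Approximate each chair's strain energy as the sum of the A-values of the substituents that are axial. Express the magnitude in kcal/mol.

0.86 kcal/mol

C1 and C4 have opposite parity, so for the cis isomer the two substituents are one axial and one equatorial in each chair.
Chair I (vinyl axial, methoxy equatorial): E = 1.57 kcal/mol.
Chair II (vinyl equatorial, methoxy axial): E = 0.71 kcal/mol.
ΔE = 1.57 − 0.71 = 0.86 kcal/mol; chair II is more stable.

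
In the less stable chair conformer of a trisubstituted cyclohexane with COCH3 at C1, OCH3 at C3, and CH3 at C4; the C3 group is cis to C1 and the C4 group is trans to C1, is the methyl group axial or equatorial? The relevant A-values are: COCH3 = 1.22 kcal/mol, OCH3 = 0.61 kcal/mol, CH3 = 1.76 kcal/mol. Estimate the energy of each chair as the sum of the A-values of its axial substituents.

Chair I (acetyl axial, methoxy axial, methyl axial): E = 3.59 kcal/mol.
Chair II (acetyl equatorial, methoxy equatorial, methyl equatorial): E = 0.00 kcal/mol.
Chair I is the less stable (higher-energy) conformer, and in that chair the methyl group is axial.

axial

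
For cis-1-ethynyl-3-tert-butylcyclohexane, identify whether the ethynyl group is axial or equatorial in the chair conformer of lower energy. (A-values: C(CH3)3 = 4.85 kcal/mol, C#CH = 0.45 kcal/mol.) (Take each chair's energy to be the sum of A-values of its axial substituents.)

equatorial

C1 and C3 have the same parity, so for the cis isomer the two substituents are e,e in one chair and a,a in the other.
Chair I (tert-butyl axial, ethynyl axial): E = 5.30 kcal/mol.
Chair II (tert-butyl equatorial, ethynyl equatorial): E = 0.00 kcal/mol.
Chair II is the more stable (lower-energy) conformer, and in that chair the ethynyl group is equatorial.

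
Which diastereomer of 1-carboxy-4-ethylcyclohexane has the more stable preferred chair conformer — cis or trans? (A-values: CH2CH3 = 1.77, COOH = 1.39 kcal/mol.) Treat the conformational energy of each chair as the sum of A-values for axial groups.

trans

At 1,4 positions (parity opposite): cis → (a,e or e,a); trans → (e,e or a,a).
Best chair for cis: E = 1.39 kcal/mol; best chair for trans: E = 0.00 kcal/mol.
The trans isomer is lower by 1.39 kcal/mol.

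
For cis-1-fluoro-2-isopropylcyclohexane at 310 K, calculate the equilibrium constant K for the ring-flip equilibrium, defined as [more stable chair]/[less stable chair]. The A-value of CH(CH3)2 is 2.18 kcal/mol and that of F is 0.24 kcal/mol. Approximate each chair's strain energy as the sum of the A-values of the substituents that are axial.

C1 and C2 have opposite parity, so for the cis isomer the two substituents are one axial and one equatorial in each chair.
Chair I (isopropyl axial, fluoro equatorial): E = 2.18 kcal/mol; chair II (isopropyl equatorial, fluoro axial): E = 0.24 kcal/mol.
ΔG = 1.94 kcal/mol between the two chairs.
K = exp(ΔG/RT) with R = 1.987×10⁻³ kcal mol⁻¹ K⁻¹ and T = 310 K gives K ≈ 23.3.

K ≈ 23.3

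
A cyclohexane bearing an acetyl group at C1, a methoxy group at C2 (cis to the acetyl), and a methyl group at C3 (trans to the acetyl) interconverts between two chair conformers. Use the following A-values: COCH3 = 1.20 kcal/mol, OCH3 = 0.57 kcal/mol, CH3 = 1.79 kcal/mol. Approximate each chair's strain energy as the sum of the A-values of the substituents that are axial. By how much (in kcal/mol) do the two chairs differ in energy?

Chair I (acetyl axial, methoxy equatorial, methyl equatorial): E = 1.20 kcal/mol.
Chair II (acetyl equatorial, methoxy axial, methyl axial): E = 2.36 kcal/mol.
ΔE = 2.36 − 1.20 = 1.16 kcal/mol; chair I is more stable.

1.16 kcal/mol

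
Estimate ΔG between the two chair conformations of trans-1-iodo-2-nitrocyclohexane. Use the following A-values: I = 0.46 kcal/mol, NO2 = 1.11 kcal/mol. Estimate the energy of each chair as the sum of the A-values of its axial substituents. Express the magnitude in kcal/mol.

C1 and C2 have opposite parity, so for the trans isomer the two substituents are e,e in one chair and a,a in the other.
Chair I (iodo axial, nitro axial): E = 1.57 kcal/mol.
Chair II (iodo equatorial, nitro equatorial): E = 0.00 kcal/mol.
ΔE = 1.57 − 0.00 = 1.57 kcal/mol; chair II is more stable.

1.57 kcal/mol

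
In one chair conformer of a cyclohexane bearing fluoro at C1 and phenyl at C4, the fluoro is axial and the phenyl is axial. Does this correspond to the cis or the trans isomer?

C1 and C4 have opposite parity, so their axial bonds point in opposite directions.
With opposite-parity carbons, two substituents on the same face are one axial and one equatorial; opposite faces give both axial or both equatorial.
Here the groups are axial/axial → opposite face → trans.

trans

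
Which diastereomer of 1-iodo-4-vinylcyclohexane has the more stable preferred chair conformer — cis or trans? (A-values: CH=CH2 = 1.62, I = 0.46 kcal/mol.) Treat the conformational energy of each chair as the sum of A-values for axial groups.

At 1,4 positions (parity opposite): cis → (a,e or e,a); trans → (e,e or a,a).
Best chair for cis: E = 0.46 kcal/mol; best chair for trans: E = 0.00 kcal/mol.
The trans isomer is lower by 0.46 kcal/mol.

trans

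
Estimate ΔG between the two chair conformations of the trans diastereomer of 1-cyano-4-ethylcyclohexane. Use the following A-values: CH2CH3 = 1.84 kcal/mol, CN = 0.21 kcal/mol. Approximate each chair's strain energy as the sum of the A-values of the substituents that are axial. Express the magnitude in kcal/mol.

C1 and C4 have opposite parity, so for the trans isomer the two substituents are e,e in one chair and a,a in the other.
Chair I (ethyl axial, cyano axial): E = 2.05 kcal/mol.
Chair II (ethyl equatorial, cyano equatorial): E = 0.00 kcal/mol.
ΔE = 2.05 − 0.00 = 2.05 kcal/mol; chair II is more stable.

2.05 kcal/mol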